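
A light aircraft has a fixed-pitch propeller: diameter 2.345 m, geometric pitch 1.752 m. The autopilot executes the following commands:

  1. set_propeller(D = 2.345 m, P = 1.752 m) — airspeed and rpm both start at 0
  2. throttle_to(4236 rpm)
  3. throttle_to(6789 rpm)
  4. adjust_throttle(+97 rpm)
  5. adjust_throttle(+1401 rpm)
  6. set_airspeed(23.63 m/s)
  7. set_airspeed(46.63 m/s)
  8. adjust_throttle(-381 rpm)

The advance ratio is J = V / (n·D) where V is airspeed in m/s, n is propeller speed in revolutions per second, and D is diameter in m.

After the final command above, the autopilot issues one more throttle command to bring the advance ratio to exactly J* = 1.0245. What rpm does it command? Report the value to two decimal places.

rpm = 1164.56

set_propeller: D = 2.345 m, P = 1.752 m (p = P/D = 0.747122); state ← (V=0, rpm=0)
throttle_to(4236): rpm ← 4236
throttle_to(6789): rpm ← 6789
adjust_throttle(+97): rpm ← 6789 +97 = 6886
adjust_throttle(+1401): rpm ← 6886 +1401 = 8287
set_airspeed(23.63): V ← 23.63 m/s
set_airspeed(46.63): V ← 46.63 m/s
adjust_throttle(-381): rpm ← 8287 -381 = 7906
final state: V = 46.63 m/s, rpm = 7906 → n = rpm/60 = 131.766667 rev/s
target J* = 1.0245; solve J* = V/(n·D) for n: n = V/(J*·D) = 46.63/(1.0245 × 2.345) = 19.409333 rev/s
rpm = 60·n = 1164.559965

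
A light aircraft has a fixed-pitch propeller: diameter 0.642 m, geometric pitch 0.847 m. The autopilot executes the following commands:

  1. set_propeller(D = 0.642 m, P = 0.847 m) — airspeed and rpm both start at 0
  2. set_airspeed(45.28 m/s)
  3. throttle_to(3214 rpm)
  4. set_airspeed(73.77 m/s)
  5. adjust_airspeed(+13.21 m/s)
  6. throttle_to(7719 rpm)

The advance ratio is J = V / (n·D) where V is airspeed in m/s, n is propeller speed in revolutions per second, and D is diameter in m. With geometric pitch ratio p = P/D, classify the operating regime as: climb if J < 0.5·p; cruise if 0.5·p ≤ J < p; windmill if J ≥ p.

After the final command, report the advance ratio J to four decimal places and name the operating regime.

J = 1.0531, regime = cruise

set_propeller: D = 0.642 m, P = 0.847 m (p = P/D = 1.319315); state ← (V=0, rpm=0)
set_airspeed(45.28): V ← 45.28 m/s
throttle_to(3214): rpm ← 3214
set_airspeed(73.77): V ← 73.77 m/s
adjust_airspeed(+13.21): V ← 73.77 +13.21 = 86.98 m/s
throttle_to(7719): rpm ← 7719
final state: V = 86.98 m/s, rpm = 7719 → n = rpm/60 = 128.650000 rev/s
J = V / (n·D) = 86.98 / (128.650000 × 0.642) = 1.053112
regime bands: climb J<0.6597 | cruise [0.6597, 1.3193) | windmill J≥1.3193
J = 1.0531 → cruise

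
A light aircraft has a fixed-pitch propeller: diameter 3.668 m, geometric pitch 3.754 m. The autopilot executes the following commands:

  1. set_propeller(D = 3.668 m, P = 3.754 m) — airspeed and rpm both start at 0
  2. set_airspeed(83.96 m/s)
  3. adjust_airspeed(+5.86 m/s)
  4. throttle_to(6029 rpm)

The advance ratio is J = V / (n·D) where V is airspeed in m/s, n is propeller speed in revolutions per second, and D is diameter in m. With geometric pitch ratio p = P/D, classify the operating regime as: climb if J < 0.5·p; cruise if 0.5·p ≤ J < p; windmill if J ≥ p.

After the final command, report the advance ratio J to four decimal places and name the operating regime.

set_propeller: D = 3.668 m, P = 3.754 m (p = P/D = 1.023446); state ← (V=0, rpm=0)
set_airspeed(83.96): V ← 83.96 m/s
adjust_airspeed(+5.86): V ← 83.96 +5.86 = 89.82 m/s
throttle_to(6029): rpm ← 6029
final state: V = 89.82 m/s, rpm = 6029 → n = rpm/60 = 100.483333 rev/s
J = V / (n·D) = 89.82 / (100.483333 × 3.668) = 0.243697
regime bands: climb J<0.5117 | cruise [0.5117, 1.0234) | windmill J≥1.0234
J = 0.2437 → climb

J = 0.2437, regime = climb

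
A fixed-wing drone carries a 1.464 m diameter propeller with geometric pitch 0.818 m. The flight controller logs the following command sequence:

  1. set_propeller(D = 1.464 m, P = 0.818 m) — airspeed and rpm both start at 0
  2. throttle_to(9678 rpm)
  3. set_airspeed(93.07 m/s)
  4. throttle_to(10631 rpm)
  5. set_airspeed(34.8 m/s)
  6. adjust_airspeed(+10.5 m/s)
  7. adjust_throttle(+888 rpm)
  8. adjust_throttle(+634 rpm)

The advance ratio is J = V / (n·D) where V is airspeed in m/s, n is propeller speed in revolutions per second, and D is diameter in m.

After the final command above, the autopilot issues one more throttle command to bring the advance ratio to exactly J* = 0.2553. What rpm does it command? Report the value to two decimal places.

rpm = 7272.06

set_propeller: D = 1.464 m, P = 0.818 m (p = P/D = 0.558743); state ← (V=0, rpm=0)
throttle_to(9678): rpm ← 9678
set_airspeed(93.07): V ← 93.07 m/s
throttle_to(10631): rpm ← 10631
set_airspeed(34.8): V ← 34.8 m/s
adjust_airspeed(+10.5): V ← 34.8 +10.5 = 45.3 m/s
adjust_throttle(+888): rpm ← 10631 +888 = 11519
adjust_throttle(+634): rpm ← 11519 +634 = 12153
final state: V = 45.3 m/s, rpm = 12153 → n = rpm/60 = 202.550000 rev/s
target J* = 0.2553; solve J* = V/(n·D) for n: n = V/(J*·D) = 45.3/(0.2553 × 1.464) = 121.201030 rev/s
rpm = 60·n = 7272.061798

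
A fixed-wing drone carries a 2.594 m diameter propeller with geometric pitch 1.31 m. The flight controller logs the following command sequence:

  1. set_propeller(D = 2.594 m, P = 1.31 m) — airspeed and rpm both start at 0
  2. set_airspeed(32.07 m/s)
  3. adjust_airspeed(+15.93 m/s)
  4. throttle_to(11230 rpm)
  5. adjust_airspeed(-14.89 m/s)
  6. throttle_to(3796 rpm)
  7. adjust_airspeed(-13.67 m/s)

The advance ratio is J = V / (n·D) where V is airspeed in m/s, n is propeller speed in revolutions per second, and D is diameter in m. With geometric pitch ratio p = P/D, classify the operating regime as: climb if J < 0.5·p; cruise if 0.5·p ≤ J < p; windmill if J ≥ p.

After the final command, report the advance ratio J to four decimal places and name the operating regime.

J = 0.1185, regime = climb

set_propeller: D = 2.594 m, P = 1.31 m (p = P/D = 0.505012); state ← (V=0, rpm=0)
set_airspeed(32.07): V ← 32.07 m/s
adjust_airspeed(+15.93): V ← 32.07 +15.93 = 48 m/s
throttle_to(11230): rpm ← 11230
adjust_airspeed(-14.89): V ← 48 -14.89 = 33.11 m/s
throttle_to(3796): rpm ← 3796
adjust_airspeed(-13.67): V ← 33.11 -13.67 = 19.44 m/s
final state: V = 19.44 m/s, rpm = 3796 → n = rpm/60 = 63.266667 rev/s
J = V / (n·D) = 19.44 / (63.266667 × 2.594) = 0.118454
regime bands: climb J<0.2525 | cruise [0.2525, 0.5050) | windmill J≥0.5050
J = 0.1185 → climb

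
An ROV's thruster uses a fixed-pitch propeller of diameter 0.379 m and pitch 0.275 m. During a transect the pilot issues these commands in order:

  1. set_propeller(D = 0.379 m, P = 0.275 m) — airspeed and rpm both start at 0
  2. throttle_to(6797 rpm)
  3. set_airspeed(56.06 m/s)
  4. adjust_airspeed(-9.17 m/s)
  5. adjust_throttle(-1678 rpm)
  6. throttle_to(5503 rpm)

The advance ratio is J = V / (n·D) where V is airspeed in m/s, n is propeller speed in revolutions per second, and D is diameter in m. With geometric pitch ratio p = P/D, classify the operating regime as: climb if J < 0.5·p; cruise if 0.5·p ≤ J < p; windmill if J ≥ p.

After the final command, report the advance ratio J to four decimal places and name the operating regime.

set_propeller: D = 0.379 m, P = 0.275 m (p = P/D = 0.725594); state ← (V=0, rpm=0)
throttle_to(6797): rpm ← 6797
set_airspeed(56.06): V ← 56.06 m/s
adjust_airspeed(-9.17): V ← 56.06 -9.17 = 46.89 m/s
adjust_throttle(-1678): rpm ← 6797 -1678 = 5119
throttle_to(5503): rpm ← 5503
final state: V = 46.89 m/s, rpm = 5503 → n = rpm/60 = 91.716667 rev/s
J = V / (n·D) = 46.89 / (91.716667 × 0.379) = 1.348940
regime bands: climb J<0.3628 | cruise [0.3628, 0.7256) | windmill J≥0.7256
J = 1.3489 → windmill

J = 1.3489, regime = windmill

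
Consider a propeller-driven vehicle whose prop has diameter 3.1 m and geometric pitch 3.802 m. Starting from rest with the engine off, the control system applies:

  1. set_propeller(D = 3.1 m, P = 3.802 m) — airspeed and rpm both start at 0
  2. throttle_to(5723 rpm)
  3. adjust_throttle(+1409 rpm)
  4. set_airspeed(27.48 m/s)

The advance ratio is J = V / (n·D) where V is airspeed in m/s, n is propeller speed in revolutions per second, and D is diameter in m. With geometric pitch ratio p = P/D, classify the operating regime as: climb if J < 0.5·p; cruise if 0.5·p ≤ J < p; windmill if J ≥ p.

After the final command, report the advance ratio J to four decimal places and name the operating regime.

J = 0.0746, regime = climb

set_propeller: D = 3.1 m, P = 3.802 m (p = P/D = 1.226452); state ← (V=0, rpm=0)
throttle_to(5723): rpm ← 5723
adjust_throttle(+1409): rpm ← 5723 +1409 = 7132
set_airspeed(27.48): V ← 27.48 m/s
final state: V = 27.48 m/s, rpm = 7132 → n = rpm/60 = 118.866667 rev/s
J = V / (n·D) = 27.48 / (118.866667 × 3.1) = 0.074575
regime bands: climb J<0.6132 | cruise [0.6132, 1.2265) | windmill J≥1.2265
J = 0.0746 → climb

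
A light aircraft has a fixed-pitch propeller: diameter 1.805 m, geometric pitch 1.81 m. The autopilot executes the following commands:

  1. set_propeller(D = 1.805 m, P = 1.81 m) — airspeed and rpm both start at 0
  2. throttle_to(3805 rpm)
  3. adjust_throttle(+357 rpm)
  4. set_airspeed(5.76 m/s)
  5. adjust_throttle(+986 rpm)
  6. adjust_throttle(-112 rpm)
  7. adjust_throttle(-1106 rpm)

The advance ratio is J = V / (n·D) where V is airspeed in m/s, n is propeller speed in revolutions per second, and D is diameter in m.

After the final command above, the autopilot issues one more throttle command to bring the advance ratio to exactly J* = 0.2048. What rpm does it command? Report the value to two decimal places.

set_propeller: D = 1.805 m, P = 1.81 m (p = P/D = 1.002770); state ← (V=0, rpm=0)
throttle_to(3805): rpm ← 3805
adjust_throttle(+357): rpm ← 3805 +357 = 4162
set_airspeed(5.76): V ← 5.76 m/s
adjust_throttle(+986): rpm ← 4162 +986 = 5148
adjust_throttle(-112): rpm ← 5148 -112 = 5036
adjust_throttle(-1106): rpm ← 5036 -1106 = 3930
final state: V = 5.76 m/s, rpm = 3930 → n = rpm/60 = 65.500000 rev/s
target J* = 0.2048; solve J* = V/(n·D) for n: n = V/(J*·D) = 5.76/(0.2048 × 1.805) = 15.581717 rev/s
rpm = 60·n = 934.903047

rpm = 934.90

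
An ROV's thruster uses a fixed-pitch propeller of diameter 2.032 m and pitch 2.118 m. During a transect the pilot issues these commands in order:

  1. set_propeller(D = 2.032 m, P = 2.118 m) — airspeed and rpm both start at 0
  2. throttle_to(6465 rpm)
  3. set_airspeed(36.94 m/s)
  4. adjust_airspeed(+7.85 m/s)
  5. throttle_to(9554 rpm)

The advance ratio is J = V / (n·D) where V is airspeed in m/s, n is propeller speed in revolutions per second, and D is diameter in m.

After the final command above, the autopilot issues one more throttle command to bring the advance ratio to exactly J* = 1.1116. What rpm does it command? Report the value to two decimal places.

set_propeller: D = 2.032 m, P = 2.118 m (p = P/D = 1.042323); state ← (V=0, rpm=0)
throttle_to(6465): rpm ← 6465
set_airspeed(36.94): V ← 36.94 m/s
adjust_airspeed(+7.85): V ← 36.94 +7.85 = 44.79 m/s
throttle_to(9554): rpm ← 9554
final state: V = 44.79 m/s, rpm = 9554 → n = rpm/60 = 159.233333 rev/s
target J* = 1.1116; solve J* = V/(n·D) for n: n = V/(J*·D) = 44.79/(1.1116 × 2.032) = 19.829366 rev/s
rpm = 60·n = 1189.761938

rpm = 1189.76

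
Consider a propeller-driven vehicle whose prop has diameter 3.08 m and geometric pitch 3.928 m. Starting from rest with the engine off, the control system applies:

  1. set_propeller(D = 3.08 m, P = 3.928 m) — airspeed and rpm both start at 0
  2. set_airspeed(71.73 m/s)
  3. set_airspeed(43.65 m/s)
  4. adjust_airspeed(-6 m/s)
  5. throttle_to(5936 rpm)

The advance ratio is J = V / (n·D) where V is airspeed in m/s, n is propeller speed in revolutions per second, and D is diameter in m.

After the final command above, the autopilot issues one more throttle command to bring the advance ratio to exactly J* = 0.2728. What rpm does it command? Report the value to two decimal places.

set_propeller: D = 3.08 m, P = 3.928 m (p = P/D = 1.275325); state ← (V=0, rpm=0)
set_airspeed(71.73): V ← 71.73 m/s
set_airspeed(43.65): V ← 43.65 m/s
adjust_airspeed(-6): V ← 43.65 -6 = 37.65 m/s
throttle_to(5936): rpm ← 5936
final state: V = 37.65 m/s, rpm = 5936 → n = rpm/60 = 98.933333 rev/s
target J* = 0.2728; solve J* = V/(n·D) for n: n = V/(J*·D) = 37.65/(0.2728 × 3.08) = 44.809479 rev/s
rpm = 60·n = 2688.568763

rpm = 2688.57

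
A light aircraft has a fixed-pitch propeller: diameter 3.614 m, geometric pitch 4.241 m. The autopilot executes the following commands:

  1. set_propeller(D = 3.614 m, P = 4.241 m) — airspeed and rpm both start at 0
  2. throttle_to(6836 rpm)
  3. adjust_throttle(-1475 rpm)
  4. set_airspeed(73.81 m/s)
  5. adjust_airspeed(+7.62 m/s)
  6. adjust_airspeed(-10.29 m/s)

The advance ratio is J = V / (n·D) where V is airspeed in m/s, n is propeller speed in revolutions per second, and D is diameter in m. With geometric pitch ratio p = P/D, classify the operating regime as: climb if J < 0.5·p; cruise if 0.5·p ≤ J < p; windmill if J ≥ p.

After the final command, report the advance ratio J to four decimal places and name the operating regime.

set_propeller: D = 3.614 m, P = 4.241 m (p = P/D = 1.173492); state ← (V=0, rpm=0)
throttle_to(6836): rpm ← 6836
adjust_throttle(-1475): rpm ← 6836 -1475 = 5361
set_airspeed(73.81): V ← 73.81 m/s
adjust_airspeed(+7.62): V ← 73.81 +7.62 = 81.43 m/s
adjust_airspeed(-10.29): V ← 81.43 -10.29 = 71.14 m/s
final state: V = 71.14 m/s, rpm = 5361 → n = rpm/60 = 89.350000 rev/s
J = V / (n·D) = 71.14 / (89.350000 × 3.614) = 0.220308
regime bands: climb J<0.5867 | cruise [0.5867, 1.1735) | windmill J≥1.1735
J = 0.2203 → climb

J = 0.2203, regime = climb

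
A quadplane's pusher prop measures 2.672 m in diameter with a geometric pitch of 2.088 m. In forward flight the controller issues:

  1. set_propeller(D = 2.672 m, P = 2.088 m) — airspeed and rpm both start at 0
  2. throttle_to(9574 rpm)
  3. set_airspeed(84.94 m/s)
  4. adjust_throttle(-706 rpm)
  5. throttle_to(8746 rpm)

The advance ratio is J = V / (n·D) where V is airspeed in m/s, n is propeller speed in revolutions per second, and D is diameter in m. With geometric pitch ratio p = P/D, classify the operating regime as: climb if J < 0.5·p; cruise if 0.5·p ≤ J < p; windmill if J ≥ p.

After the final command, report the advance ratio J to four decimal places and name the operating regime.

J = 0.2181, regime = climb

set_propeller: D = 2.672 m, P = 2.088 m (p = P/D = 0.781437); state ← (V=0, rpm=0)
throttle_to(9574): rpm ← 9574
set_airspeed(84.94): V ← 84.94 m/s
adjust_throttle(-706): rpm ← 9574 -706 = 8868
throttle_to(8746): rpm ← 8746
final state: V = 84.94 m/s, rpm = 8746 → n = rpm/60 = 145.766667 rev/s
J = V / (n·D) = 84.94 / (145.766667 × 2.672) = 0.218081
regime bands: climb J<0.3907 | cruise [0.3907, 0.7814) | windmill J≥0.7814
J = 0.2181 → climb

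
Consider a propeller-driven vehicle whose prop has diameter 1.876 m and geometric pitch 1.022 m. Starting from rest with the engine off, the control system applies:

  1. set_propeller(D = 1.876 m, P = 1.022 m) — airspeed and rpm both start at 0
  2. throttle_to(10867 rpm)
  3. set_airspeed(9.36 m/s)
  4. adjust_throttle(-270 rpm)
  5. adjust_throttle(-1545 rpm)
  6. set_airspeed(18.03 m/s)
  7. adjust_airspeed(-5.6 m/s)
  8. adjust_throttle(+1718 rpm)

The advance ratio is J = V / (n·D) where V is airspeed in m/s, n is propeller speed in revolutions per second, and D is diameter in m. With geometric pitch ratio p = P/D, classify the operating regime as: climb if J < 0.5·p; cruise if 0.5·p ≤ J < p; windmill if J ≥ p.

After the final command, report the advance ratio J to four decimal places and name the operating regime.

set_propeller: D = 1.876 m, P = 1.022 m (p = P/D = 0.544776); state ← (V=0, rpm=0)
throttle_to(10867): rpm ← 10867
set_airspeed(9.36): V ← 9.36 m/s
adjust_throttle(-270): rpm ← 10867 -270 = 10597
adjust_throttle(-1545): rpm ← 10597 -1545 = 9052
set_airspeed(18.03): V ← 18.03 m/s
adjust_airspeed(-5.6): V ← 18.03 -5.6 = 12.43 m/s
adjust_throttle(+1718): rpm ← 9052 +1718 = 10770
final state: V = 12.43 m/s, rpm = 10770 → n = rpm/60 = 179.500000 rev/s
J = V / (n·D) = 12.43 / (179.500000 × 1.876) = 0.036913
regime bands: climb J<0.2724 | cruise [0.2724, 0.5448) | windmill J≥0.5448
J = 0.0369 → climb

J = 0.0369, regime = climb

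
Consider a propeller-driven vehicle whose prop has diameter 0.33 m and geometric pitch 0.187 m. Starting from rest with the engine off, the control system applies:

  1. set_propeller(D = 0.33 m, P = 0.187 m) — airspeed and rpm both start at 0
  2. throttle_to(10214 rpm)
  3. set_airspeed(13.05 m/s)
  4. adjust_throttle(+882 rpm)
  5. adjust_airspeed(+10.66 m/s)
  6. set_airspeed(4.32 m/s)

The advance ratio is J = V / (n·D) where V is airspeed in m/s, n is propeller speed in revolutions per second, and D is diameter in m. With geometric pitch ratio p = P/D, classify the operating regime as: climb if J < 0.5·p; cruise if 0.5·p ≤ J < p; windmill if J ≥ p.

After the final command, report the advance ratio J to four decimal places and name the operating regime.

set_propeller: D = 0.33 m, P = 0.187 m (p = P/D = 0.566667); state ← (V=0, rpm=0)
throttle_to(10214): rpm ← 10214
set_airspeed(13.05): V ← 13.05 m/s
adjust_throttle(+882): rpm ← 10214 +882 = 11096
adjust_airspeed(+10.66): V ← 13.05 +10.66 = 23.71 m/s
set_airspeed(4.32): V ← 4.32 m/s
final state: V = 4.32 m/s, rpm = 11096 → n = rpm/60 = 184.933333 rev/s
J = V / (n·D) = 4.32 / (184.933333 × 0.33) = 0.070787
regime bands: climb J<0.2833 | cruise [0.2833, 0.5667) | windmill J≥0.5667
J = 0.0708 → climb

J = 0.0708, regime = climb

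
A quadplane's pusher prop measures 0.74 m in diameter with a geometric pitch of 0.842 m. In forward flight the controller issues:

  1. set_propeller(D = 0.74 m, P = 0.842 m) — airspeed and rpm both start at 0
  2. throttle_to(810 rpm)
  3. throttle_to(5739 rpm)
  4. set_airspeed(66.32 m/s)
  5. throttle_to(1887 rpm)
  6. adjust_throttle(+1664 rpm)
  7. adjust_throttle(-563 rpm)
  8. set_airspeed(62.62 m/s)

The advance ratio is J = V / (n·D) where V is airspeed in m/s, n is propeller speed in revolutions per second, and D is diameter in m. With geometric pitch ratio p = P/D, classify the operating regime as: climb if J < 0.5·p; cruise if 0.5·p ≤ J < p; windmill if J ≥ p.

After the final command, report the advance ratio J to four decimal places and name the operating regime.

set_propeller: D = 0.74 m, P = 0.842 m (p = P/D = 1.137838); state ← (V=0, rpm=0)
throttle_to(810): rpm ← 810
throttle_to(5739): rpm ← 5739
set_airspeed(66.32): V ← 66.32 m/s
throttle_to(1887): rpm ← 1887
adjust_throttle(+1664): rpm ← 1887 +1664 = 3551
adjust_throttle(-563): rpm ← 3551 -563 = 2988
set_airspeed(62.62): V ← 62.62 m/s
final state: V = 62.62 m/s, rpm = 2988 → n = rpm/60 = 49.800000 rev/s
J = V / (n·D) = 62.62 / (49.800000 × 0.74) = 1.699229
regime bands: climb J<0.5689 | cruise [0.5689, 1.1378) | windmill J≥1.1378
J = 1.6992 → windmill

J = 1.6992, regime = windmill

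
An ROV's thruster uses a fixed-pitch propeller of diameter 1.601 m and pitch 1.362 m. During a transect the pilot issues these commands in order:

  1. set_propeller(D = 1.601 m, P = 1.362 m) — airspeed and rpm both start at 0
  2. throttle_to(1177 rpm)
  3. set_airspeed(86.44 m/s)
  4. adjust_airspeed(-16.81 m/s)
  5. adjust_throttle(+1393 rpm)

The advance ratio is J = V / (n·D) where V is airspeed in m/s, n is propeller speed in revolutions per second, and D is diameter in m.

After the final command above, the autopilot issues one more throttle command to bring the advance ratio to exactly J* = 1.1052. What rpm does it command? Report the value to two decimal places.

rpm = 2361.11

set_propeller: D = 1.601 m, P = 1.362 m (p = P/D = 0.850718); state ← (V=0, rpm=0)
throttle_to(1177): rpm ← 1177
set_airspeed(86.44): V ← 86.44 m/s
adjust_airspeed(-16.81): V ← 86.44 -16.81 = 69.63 m/s
adjust_throttle(+1393): rpm ← 1177 +1393 = 2570
final state: V = 69.63 m/s, rpm = 2570 → n = rpm/60 = 42.833333 rev/s
target J* = 1.1052; solve J* = V/(n·D) for n: n = V/(J*·D) = 69.63/(1.1052 × 1.601) = 39.351762 rev/s
rpm = 60·n = 2361.105742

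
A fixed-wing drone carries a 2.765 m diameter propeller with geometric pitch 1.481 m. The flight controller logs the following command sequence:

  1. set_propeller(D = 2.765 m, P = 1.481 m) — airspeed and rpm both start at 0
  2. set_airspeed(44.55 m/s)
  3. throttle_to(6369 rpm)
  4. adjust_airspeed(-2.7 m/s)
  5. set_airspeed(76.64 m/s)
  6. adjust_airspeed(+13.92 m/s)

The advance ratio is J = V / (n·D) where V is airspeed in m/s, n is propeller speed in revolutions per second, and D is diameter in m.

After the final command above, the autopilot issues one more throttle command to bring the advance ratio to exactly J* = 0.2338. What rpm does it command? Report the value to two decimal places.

rpm = 8405.20

set_propeller: D = 2.765 m, P = 1.481 m (p = P/D = 0.535624); state ← (V=0, rpm=0)
set_airspeed(44.55): V ← 44.55 m/s
throttle_to(6369): rpm ← 6369
adjust_airspeed(-2.7): V ← 44.55 -2.7 = 41.85 m/s
set_airspeed(76.64): V ← 76.64 m/s
adjust_airspeed(+13.92): V ← 76.64 +13.92 = 90.56 m/s
final state: V = 90.56 m/s, rpm = 6369 → n = rpm/60 = 106.150000 rev/s
target J* = 0.2338; solve J* = V/(n·D) for n: n = V/(J*·D) = 90.56/(0.2338 × 2.765) = 140.086657 rev/s
rpm = 60·n = 8405.199418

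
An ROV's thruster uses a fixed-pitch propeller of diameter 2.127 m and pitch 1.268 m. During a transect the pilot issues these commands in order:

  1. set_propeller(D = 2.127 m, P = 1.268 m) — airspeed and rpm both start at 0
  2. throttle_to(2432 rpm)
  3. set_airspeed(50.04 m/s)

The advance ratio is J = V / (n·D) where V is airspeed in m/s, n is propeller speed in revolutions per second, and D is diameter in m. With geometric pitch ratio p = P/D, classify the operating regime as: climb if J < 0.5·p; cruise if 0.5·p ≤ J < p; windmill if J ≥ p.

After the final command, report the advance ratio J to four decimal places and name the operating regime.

set_propeller: D = 2.127 m, P = 1.268 m (p = P/D = 0.596145); state ← (V=0, rpm=0)
throttle_to(2432): rpm ← 2432
set_airspeed(50.04): V ← 50.04 m/s
final state: V = 50.04 m/s, rpm = 2432 → n = rpm/60 = 40.533333 rev/s
J = V / (n·D) = 50.04 / (40.533333 × 2.127) = 0.580413
regime bands: climb J<0.2981 | cruise [0.2981, 0.5961) | windmill J≥0.5961
J = 0.5804 → cruise

J = 0.5804, regime = cruise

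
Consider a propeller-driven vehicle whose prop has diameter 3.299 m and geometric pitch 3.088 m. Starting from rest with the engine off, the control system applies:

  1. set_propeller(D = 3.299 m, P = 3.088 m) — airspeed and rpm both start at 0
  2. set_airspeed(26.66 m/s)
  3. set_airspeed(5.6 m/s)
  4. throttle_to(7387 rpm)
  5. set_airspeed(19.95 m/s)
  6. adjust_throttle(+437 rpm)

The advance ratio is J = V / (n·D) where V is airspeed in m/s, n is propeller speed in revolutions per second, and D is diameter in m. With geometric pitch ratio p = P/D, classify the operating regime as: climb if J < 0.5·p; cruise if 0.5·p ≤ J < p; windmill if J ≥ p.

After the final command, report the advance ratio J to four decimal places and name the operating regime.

set_propeller: D = 3.299 m, P = 3.088 m (p = P/D = 0.936041); state ← (V=0, rpm=0)
set_airspeed(26.66): V ← 26.66 m/s
set_airspeed(5.6): V ← 5.6 m/s
throttle_to(7387): rpm ← 7387
set_airspeed(19.95): V ← 19.95 m/s
adjust_throttle(+437): rpm ← 7387 +437 = 7824
final state: V = 19.95 m/s, rpm = 7824 → n = rpm/60 = 130.400000 rev/s
J = V / (n·D) = 19.95 / (130.400000 × 3.299) = 0.046375
regime bands: climb J<0.4680 | cruise [0.4680, 0.9360) | windmill J≥0.9360
J = 0.0464 → climb

J = 0.0464, regime = climb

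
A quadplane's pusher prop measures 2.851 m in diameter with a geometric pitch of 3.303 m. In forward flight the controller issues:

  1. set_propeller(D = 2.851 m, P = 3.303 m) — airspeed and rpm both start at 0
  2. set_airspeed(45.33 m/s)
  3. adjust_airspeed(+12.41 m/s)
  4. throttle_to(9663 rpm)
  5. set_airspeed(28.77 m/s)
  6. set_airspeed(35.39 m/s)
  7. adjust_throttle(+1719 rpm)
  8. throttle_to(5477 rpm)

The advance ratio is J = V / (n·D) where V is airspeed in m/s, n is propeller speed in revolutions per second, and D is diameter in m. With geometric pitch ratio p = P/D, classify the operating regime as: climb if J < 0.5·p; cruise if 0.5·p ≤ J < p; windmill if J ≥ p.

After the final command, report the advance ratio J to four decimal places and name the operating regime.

set_propeller: D = 2.851 m, P = 3.303 m (p = P/D = 1.158541); state ← (V=0, rpm=0)
set_airspeed(45.33): V ← 45.33 m/s
adjust_airspeed(+12.41): V ← 45.33 +12.41 = 57.74 m/s
throttle_to(9663): rpm ← 9663
set_airspeed(28.77): V ← 28.77 m/s
set_airspeed(35.39): V ← 35.39 m/s
adjust_throttle(+1719): rpm ← 9663 +1719 = 11382
throttle_to(5477): rpm ← 5477
final state: V = 35.39 m/s, rpm = 5477 → n = rpm/60 = 91.283333 rev/s
J = V / (n·D) = 35.39 / (91.283333 × 2.851) = 0.135985
regime bands: climb J<0.5793 | cruise [0.5793, 1.1585) | windmill J≥1.1585
J = 0.1360 → climb

J = 0.1360, regime = climb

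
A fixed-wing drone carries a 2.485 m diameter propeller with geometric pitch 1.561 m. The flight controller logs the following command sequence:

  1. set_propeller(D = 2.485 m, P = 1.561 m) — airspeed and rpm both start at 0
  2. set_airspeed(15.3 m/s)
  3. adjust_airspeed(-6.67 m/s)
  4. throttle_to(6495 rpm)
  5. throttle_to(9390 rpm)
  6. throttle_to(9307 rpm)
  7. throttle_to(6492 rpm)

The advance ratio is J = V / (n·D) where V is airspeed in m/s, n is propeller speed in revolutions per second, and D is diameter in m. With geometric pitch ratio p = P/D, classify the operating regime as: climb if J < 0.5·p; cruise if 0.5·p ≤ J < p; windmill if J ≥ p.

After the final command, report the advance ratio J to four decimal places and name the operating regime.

set_propeller: D = 2.485 m, P = 1.561 m (p = P/D = 0.628169); state ← (V=0, rpm=0)
set_airspeed(15.3): V ← 15.3 m/s
adjust_airspeed(-6.67): V ← 15.3 -6.67 = 8.63 m/s
throttle_to(6495): rpm ← 6495
throttle_to(9390): rpm ← 9390
throttle_to(9307): rpm ← 9307
throttle_to(6492): rpm ← 6492
final state: V = 8.63 m/s, rpm = 6492 → n = rpm/60 = 108.200000 rev/s
J = V / (n·D) = 8.63 / (108.200000 × 2.485) = 0.032096
regime bands: climb J<0.3141 | cruise [0.3141, 0.6282) | windmill J≥0.6282
J = 0.0321 → climb

J = 0.0321, regime = climb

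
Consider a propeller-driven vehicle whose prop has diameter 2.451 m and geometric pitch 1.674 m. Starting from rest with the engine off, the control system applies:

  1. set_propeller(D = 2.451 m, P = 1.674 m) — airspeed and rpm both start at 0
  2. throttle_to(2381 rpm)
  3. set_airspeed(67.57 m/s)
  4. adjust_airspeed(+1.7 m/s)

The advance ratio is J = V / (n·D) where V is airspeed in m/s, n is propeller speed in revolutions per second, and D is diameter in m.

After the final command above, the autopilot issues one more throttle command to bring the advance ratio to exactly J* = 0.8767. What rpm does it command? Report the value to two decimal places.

set_propeller: D = 2.451 m, P = 1.674 m (p = P/D = 0.682987); state ← (V=0, rpm=0)
throttle_to(2381): rpm ← 2381
set_airspeed(67.57): V ← 67.57 m/s
adjust_airspeed(+1.7): V ← 67.57 +1.7 = 69.27 m/s
final state: V = 69.27 m/s, rpm = 2381 → n = rpm/60 = 39.683333 rev/s
target J* = 0.8767; solve J* = V/(n·D) for n: n = V/(J*·D) = 69.27/(0.8767 × 2.451) = 32.236722 rev/s
rpm = 60·n = 1934.203301

rpm = 1934.20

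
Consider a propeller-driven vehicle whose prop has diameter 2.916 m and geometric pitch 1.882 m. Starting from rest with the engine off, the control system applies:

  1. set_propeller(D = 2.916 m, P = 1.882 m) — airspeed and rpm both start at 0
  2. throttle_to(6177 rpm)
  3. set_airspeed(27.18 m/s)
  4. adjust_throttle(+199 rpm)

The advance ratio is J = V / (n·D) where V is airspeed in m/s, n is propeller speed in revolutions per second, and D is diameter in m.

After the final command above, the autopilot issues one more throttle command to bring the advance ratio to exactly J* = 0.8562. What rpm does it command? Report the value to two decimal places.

rpm = 653.19

set_propeller: D = 2.916 m, P = 1.882 m (p = P/D = 0.645405); state ← (V=0, rpm=0)
throttle_to(6177): rpm ← 6177
set_airspeed(27.18): V ← 27.18 m/s
adjust_throttle(+199): rpm ← 6177 +199 = 6376
final state: V = 27.18 m/s, rpm = 6376 → n = rpm/60 = 106.266667 rev/s
target J* = 0.8562; solve J* = V/(n·D) for n: n = V/(J*·D) = 27.18/(0.8562 × 2.916) = 10.886461 rev/s
rpm = 60·n = 653.187642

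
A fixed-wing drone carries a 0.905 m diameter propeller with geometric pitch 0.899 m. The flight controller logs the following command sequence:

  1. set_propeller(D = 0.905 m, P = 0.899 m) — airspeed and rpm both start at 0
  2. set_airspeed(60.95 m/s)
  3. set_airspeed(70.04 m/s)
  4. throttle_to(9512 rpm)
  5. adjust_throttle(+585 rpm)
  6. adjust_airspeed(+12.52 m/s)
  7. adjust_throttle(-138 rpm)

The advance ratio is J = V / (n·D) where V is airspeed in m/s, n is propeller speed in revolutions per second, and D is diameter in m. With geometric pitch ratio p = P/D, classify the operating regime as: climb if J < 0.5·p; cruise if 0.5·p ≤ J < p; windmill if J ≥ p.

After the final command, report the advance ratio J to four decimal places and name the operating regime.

set_propeller: D = 0.905 m, P = 0.899 m (p = P/D = 0.993370); state ← (V=0, rpm=0)
set_airspeed(60.95): V ← 60.95 m/s
set_airspeed(70.04): V ← 70.04 m/s
throttle_to(9512): rpm ← 9512
adjust_throttle(+585): rpm ← 9512 +585 = 10097
adjust_airspeed(+12.52): V ← 70.04 +12.52 = 82.56 m/s
adjust_throttle(-138): rpm ← 10097 -138 = 9959
final state: V = 82.56 m/s, rpm = 9959 → n = rpm/60 = 165.983333 rev/s
J = V / (n·D) = 82.56 / (165.983333 × 0.905) = 0.549613
regime bands: climb J<0.4967 | cruise [0.4967, 0.9934) | windmill J≥0.9934
J = 0.5496 → cruise

J = 0.5496, regime = cruise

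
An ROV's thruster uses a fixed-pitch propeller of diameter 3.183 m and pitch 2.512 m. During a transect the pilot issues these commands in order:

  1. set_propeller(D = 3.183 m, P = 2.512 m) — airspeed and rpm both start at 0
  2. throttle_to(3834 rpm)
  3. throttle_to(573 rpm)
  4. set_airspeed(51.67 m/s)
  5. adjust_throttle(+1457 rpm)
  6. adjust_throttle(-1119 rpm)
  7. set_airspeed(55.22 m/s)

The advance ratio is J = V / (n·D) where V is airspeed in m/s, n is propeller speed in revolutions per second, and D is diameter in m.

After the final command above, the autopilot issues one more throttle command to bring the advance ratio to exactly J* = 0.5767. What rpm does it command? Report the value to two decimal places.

rpm = 1804.93

set_propeller: D = 3.183 m, P = 2.512 m (p = P/D = 0.789193); state ← (V=0, rpm=0)
throttle_to(3834): rpm ← 3834
throttle_to(573): rpm ← 573
set_airspeed(51.67): V ← 51.67 m/s
adjust_throttle(+1457): rpm ← 573 +1457 = 2030
adjust_throttle(-1119): rpm ← 2030 -1119 = 911
set_airspeed(55.22): V ← 55.22 m/s
final state: V = 55.22 m/s, rpm = 911 → n = rpm/60 = 15.183333 rev/s
target J* = 0.5767; solve J* = V/(n·D) for n: n = V/(J*·D) = 55.22/(0.5767 × 3.183) = 30.082215 rev/s
rpm = 60·n = 1804.932906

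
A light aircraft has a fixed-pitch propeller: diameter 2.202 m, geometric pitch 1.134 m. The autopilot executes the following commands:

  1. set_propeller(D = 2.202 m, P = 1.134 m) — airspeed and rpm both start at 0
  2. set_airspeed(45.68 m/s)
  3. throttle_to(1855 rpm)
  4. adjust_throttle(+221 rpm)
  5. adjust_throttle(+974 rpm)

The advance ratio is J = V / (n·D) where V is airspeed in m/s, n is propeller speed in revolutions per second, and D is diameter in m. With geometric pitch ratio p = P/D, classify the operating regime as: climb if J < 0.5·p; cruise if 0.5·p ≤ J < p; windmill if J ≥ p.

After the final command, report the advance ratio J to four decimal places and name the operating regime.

set_propeller: D = 2.202 m, P = 1.134 m (p = P/D = 0.514986); state ← (V=0, rpm=0)
set_airspeed(45.68): V ← 45.68 m/s
throttle_to(1855): rpm ← 1855
adjust_throttle(+221): rpm ← 1855 +221 = 2076
adjust_throttle(+974): rpm ← 2076 +974 = 3050
final state: V = 45.68 m/s, rpm = 3050 → n = rpm/60 = 50.833333 rev/s
J = V / (n·D) = 45.68 / (50.833333 × 2.202) = 0.408094
regime bands: climb J<0.2575 | cruise [0.2575, 0.5150) | windmill J≥0.5150
J = 0.4081 → cruise

J = 0.4081, regime = cruise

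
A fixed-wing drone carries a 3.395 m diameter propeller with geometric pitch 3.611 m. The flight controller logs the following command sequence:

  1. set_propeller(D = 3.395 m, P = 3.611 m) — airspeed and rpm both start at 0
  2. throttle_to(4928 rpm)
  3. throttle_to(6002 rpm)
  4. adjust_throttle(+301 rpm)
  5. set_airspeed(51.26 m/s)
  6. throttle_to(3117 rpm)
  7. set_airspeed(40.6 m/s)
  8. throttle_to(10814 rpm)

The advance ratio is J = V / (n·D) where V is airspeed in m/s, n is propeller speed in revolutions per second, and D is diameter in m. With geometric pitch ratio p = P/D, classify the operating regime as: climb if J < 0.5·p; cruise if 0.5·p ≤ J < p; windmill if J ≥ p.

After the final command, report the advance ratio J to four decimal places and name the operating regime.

J = 0.0664, regime = climb

set_propeller: D = 3.395 m, P = 3.611 m (p = P/D = 1.063623); state ← (V=0, rpm=0)
throttle_to(4928): rpm ← 4928
throttle_to(6002): rpm ← 6002
adjust_throttle(+301): rpm ← 6002 +301 = 6303
set_airspeed(51.26): V ← 51.26 m/s
throttle_to(3117): rpm ← 3117
set_airspeed(40.6): V ← 40.6 m/s
throttle_to(10814): rpm ← 10814
final state: V = 40.6 m/s, rpm = 10814 → n = rpm/60 = 180.233333 rev/s
J = V / (n·D) = 40.6 / (180.233333 × 3.395) = 0.066352
regime bands: climb J<0.5318 | cruise [0.5318, 1.0636) | windmill J≥1.0636
J = 0.0664 → climb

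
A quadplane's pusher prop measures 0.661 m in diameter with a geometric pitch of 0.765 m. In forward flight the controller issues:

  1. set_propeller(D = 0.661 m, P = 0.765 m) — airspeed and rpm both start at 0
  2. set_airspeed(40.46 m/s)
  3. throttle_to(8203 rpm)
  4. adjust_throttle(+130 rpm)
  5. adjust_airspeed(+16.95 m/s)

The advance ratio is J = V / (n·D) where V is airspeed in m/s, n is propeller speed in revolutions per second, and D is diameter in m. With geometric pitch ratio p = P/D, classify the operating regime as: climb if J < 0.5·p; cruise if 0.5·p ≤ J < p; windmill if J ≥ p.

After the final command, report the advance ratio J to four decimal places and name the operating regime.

J = 0.6254, regime = cruise

set_propeller: D = 0.661 m, P = 0.765 m (p = P/D = 1.157337); state ← (V=0, rpm=0)
set_airspeed(40.46): V ← 40.46 m/s
throttle_to(8203): rpm ← 8203
adjust_throttle(+130): rpm ← 8203 +130 = 8333
adjust_airspeed(+16.95): V ← 40.46 +16.95 = 57.41 m/s
final state: V = 57.41 m/s, rpm = 8333 → n = rpm/60 = 138.883333 rev/s
J = V / (n·D) = 57.41 / (138.883333 × 0.661) = 0.625368
regime bands: climb J<0.5787 | cruise [0.5787, 1.1573) | windmill J≥1.1573
J = 0.6254 → cruise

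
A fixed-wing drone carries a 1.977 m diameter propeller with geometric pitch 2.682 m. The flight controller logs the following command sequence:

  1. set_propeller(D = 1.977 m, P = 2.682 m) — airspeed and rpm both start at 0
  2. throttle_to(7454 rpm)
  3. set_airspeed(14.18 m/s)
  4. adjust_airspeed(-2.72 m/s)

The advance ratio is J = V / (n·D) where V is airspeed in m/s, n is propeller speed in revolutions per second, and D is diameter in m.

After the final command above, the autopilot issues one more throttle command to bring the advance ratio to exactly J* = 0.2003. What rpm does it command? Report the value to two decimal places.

set_propeller: D = 1.977 m, P = 2.682 m (p = P/D = 1.356601); state ← (V=0, rpm=0)
throttle_to(7454): rpm ← 7454
set_airspeed(14.18): V ← 14.18 m/s
adjust_airspeed(-2.72): V ← 14.18 -2.72 = 11.46 m/s
final state: V = 11.46 m/s, rpm = 7454 → n = rpm/60 = 124.233333 rev/s
target J* = 0.2003; solve J* = V/(n·D) for n: n = V/(J*·D) = 11.46/(0.2003 × 1.977) = 28.939898 rev/s
rpm = 60·n = 1736.393892

rpm = 1736.39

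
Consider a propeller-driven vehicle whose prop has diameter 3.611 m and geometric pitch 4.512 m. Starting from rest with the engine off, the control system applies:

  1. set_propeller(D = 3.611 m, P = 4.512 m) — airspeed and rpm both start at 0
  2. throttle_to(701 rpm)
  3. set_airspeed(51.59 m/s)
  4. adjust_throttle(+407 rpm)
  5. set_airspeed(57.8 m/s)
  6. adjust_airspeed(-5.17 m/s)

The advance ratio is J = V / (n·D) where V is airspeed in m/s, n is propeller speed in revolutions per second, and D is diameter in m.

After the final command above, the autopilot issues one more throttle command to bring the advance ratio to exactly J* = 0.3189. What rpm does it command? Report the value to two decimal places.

set_propeller: D = 3.611 m, P = 4.512 m (p = P/D = 1.249515); state ← (V=0, rpm=0)
throttle_to(701): rpm ← 701
set_airspeed(51.59): V ← 51.59 m/s
adjust_throttle(+407): rpm ← 701 +407 = 1108
set_airspeed(57.8): V ← 57.8 m/s
adjust_airspeed(-5.17): V ← 57.8 -5.17 = 52.63 m/s
final state: V = 52.63 m/s, rpm = 1108 → n = rpm/60 = 18.466667 rev/s
target J* = 0.3189; solve J* = V/(n·D) for n: n = V/(J*·D) = 52.63/(0.3189 × 3.611) = 45.703700 rev/s
rpm = 60·n = 2742.222013

rpm = 2742.22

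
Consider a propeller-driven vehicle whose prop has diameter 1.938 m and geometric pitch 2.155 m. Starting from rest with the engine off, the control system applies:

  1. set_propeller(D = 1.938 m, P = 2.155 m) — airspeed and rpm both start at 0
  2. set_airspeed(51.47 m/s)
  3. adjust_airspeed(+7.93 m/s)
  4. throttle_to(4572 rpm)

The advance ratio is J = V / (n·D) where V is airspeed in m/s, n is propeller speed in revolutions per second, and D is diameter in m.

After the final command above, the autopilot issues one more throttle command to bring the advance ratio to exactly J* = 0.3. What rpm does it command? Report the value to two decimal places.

set_propeller: D = 1.938 m, P = 2.155 m (p = P/D = 1.111971); state ← (V=0, rpm=0)
set_airspeed(51.47): V ← 51.47 m/s
adjust_airspeed(+7.93): V ← 51.47 +7.93 = 59.4 m/s
throttle_to(4572): rpm ← 4572
final state: V = 59.4 m/s, rpm = 4572 → n = rpm/60 = 76.200000 rev/s
target J* = 0.3; solve J* = V/(n·D) for n: n = V/(J*·D) = 59.4/(0.3 × 1.938) = 102.167183 rev/s
rpm = 60·n = 6130.030960

rpm = 6130.03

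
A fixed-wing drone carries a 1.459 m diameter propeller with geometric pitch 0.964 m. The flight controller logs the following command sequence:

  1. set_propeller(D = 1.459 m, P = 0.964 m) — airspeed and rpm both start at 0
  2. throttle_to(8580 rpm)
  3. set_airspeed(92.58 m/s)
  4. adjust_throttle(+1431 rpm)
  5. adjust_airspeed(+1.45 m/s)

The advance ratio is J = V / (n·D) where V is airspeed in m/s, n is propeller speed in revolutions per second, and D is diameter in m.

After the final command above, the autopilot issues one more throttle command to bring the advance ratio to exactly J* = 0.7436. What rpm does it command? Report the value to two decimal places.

rpm = 5200.24

set_propeller: D = 1.459 m, P = 0.964 m (p = P/D = 0.660727); state ← (V=0, rpm=0)
throttle_to(8580): rpm ← 8580
set_airspeed(92.58): V ← 92.58 m/s
adjust_throttle(+1431): rpm ← 8580 +1431 = 10011
adjust_airspeed(+1.45): V ← 92.58 +1.45 = 94.03 m/s
final state: V = 94.03 m/s, rpm = 10011 → n = rpm/60 = 166.850000 rev/s
target J* = 0.7436; solve J* = V/(n·D) for n: n = V/(J*·D) = 94.03/(0.7436 × 1.459) = 86.670592 rev/s
rpm = 60·n = 5200.235521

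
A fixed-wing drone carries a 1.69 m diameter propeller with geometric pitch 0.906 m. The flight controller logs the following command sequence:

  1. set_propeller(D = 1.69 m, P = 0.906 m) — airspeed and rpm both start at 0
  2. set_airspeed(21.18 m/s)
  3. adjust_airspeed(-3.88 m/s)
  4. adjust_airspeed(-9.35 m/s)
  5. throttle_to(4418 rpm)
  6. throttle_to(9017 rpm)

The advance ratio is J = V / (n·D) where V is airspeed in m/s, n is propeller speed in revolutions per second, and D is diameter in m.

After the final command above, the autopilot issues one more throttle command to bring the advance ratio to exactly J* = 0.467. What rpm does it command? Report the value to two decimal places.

set_propeller: D = 1.69 m, P = 0.906 m (p = P/D = 0.536095); state ← (V=0, rpm=0)
set_airspeed(21.18): V ← 21.18 m/s
adjust_airspeed(-3.88): V ← 21.18 -3.88 = 17.3 m/s
adjust_airspeed(-9.35): V ← 17.3 -9.35 = 7.95 m/s
throttle_to(4418): rpm ← 4418
throttle_to(9017): rpm ← 9017
final state: V = 7.95 m/s, rpm = 9017 → n = rpm/60 = 150.283333 rev/s
target J* = 0.467; solve J* = V/(n·D) for n: n = V/(J*·D) = 7.95/(0.467 × 1.69) = 10.073109 rev/s
rpm = 60·n = 604.386554

rpm = 604.39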